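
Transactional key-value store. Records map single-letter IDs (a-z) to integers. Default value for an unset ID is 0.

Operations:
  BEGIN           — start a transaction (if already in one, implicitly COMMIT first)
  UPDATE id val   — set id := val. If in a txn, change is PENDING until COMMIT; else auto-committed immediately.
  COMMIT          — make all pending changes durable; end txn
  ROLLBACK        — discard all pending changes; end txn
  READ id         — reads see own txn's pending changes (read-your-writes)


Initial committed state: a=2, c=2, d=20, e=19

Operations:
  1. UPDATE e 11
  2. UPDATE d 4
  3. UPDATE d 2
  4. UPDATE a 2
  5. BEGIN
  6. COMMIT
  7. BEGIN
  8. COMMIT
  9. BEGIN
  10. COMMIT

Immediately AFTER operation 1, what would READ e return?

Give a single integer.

Answer: 11

Derivation:
Initial committed: {a=2, c=2, d=20, e=19}
Op 1: UPDATE e=11 (auto-commit; committed e=11)
After op 1: visible(e) = 11 (pending={}, committed={a=2, c=2, d=20, e=11})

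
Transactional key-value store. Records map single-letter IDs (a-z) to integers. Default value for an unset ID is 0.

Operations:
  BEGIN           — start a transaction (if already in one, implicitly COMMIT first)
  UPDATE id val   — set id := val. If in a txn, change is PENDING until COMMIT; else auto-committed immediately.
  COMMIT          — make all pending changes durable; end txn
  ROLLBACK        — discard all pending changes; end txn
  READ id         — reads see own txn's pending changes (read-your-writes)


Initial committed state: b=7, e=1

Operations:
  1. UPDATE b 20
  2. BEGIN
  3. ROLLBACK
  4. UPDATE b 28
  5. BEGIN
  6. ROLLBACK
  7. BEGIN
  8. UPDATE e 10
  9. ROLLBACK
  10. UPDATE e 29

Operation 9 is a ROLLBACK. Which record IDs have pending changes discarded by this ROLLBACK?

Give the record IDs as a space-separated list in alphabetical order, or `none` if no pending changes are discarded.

Initial committed: {b=7, e=1}
Op 1: UPDATE b=20 (auto-commit; committed b=20)
Op 2: BEGIN: in_txn=True, pending={}
Op 3: ROLLBACK: discarded pending []; in_txn=False
Op 4: UPDATE b=28 (auto-commit; committed b=28)
Op 5: BEGIN: in_txn=True, pending={}
Op 6: ROLLBACK: discarded pending []; in_txn=False
Op 7: BEGIN: in_txn=True, pending={}
Op 8: UPDATE e=10 (pending; pending now {e=10})
Op 9: ROLLBACK: discarded pending ['e']; in_txn=False
Op 10: UPDATE e=29 (auto-commit; committed e=29)
ROLLBACK at op 9 discards: ['e']

Answer: e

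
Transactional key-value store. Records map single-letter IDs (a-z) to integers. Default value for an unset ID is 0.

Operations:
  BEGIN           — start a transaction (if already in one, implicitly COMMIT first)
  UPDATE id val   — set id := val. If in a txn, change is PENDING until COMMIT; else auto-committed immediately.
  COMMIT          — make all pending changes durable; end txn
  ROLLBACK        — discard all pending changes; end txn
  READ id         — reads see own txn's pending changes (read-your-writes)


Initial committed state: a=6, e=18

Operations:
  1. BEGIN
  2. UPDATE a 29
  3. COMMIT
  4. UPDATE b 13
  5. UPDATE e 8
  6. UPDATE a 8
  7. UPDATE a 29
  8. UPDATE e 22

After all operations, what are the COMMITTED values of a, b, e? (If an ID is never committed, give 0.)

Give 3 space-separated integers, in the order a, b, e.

Initial committed: {a=6, e=18}
Op 1: BEGIN: in_txn=True, pending={}
Op 2: UPDATE a=29 (pending; pending now {a=29})
Op 3: COMMIT: merged ['a'] into committed; committed now {a=29, e=18}
Op 4: UPDATE b=13 (auto-commit; committed b=13)
Op 5: UPDATE e=8 (auto-commit; committed e=8)
Op 6: UPDATE a=8 (auto-commit; committed a=8)
Op 7: UPDATE a=29 (auto-commit; committed a=29)
Op 8: UPDATE e=22 (auto-commit; committed e=22)
Final committed: {a=29, b=13, e=22}

Answer: 29 13 22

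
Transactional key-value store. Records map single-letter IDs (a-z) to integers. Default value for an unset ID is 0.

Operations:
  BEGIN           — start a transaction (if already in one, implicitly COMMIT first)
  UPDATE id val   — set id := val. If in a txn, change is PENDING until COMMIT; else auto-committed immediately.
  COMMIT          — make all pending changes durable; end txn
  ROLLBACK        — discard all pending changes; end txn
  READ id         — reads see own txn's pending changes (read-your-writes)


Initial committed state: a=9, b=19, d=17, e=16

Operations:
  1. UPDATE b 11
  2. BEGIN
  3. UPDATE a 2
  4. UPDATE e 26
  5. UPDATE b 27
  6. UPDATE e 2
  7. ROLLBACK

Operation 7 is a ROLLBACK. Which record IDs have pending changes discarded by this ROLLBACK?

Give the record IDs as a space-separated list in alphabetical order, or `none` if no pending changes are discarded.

Initial committed: {a=9, b=19, d=17, e=16}
Op 1: UPDATE b=11 (auto-commit; committed b=11)
Op 2: BEGIN: in_txn=True, pending={}
Op 3: UPDATE a=2 (pending; pending now {a=2})
Op 4: UPDATE e=26 (pending; pending now {a=2, e=26})
Op 5: UPDATE b=27 (pending; pending now {a=2, b=27, e=26})
Op 6: UPDATE e=2 (pending; pending now {a=2, b=27, e=2})
Op 7: ROLLBACK: discarded pending ['a', 'b', 'e']; in_txn=False
ROLLBACK at op 7 discards: ['a', 'b', 'e']

Answer: a b e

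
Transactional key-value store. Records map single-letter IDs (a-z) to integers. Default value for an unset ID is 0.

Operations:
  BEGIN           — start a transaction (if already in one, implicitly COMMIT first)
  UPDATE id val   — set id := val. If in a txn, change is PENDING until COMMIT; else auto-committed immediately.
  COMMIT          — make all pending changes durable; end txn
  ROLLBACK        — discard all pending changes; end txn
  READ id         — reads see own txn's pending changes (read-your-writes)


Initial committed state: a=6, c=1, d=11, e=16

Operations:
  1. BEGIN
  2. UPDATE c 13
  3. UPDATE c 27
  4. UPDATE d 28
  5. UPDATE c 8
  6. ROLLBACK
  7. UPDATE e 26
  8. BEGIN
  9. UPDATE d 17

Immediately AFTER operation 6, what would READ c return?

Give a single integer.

Initial committed: {a=6, c=1, d=11, e=16}
Op 1: BEGIN: in_txn=True, pending={}
Op 2: UPDATE c=13 (pending; pending now {c=13})
Op 3: UPDATE c=27 (pending; pending now {c=27})
Op 4: UPDATE d=28 (pending; pending now {c=27, d=28})
Op 5: UPDATE c=8 (pending; pending now {c=8, d=28})
Op 6: ROLLBACK: discarded pending ['c', 'd']; in_txn=False
After op 6: visible(c) = 1 (pending={}, committed={a=6, c=1, d=11, e=16})

Answer: 1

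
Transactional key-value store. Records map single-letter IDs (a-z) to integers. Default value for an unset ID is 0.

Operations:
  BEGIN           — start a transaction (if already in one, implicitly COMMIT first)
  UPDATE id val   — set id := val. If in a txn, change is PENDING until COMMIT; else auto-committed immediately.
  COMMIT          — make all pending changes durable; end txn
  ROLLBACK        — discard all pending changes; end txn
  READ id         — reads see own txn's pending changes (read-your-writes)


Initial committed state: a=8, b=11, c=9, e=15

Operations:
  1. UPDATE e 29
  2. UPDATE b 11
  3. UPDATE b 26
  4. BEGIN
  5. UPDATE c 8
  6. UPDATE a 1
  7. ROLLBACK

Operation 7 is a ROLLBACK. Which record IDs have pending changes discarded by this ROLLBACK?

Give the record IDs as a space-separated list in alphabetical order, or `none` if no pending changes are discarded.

Answer: a c

Derivation:
Initial committed: {a=8, b=11, c=9, e=15}
Op 1: UPDATE e=29 (auto-commit; committed e=29)
Op 2: UPDATE b=11 (auto-commit; committed b=11)
Op 3: UPDATE b=26 (auto-commit; committed b=26)
Op 4: BEGIN: in_txn=True, pending={}
Op 5: UPDATE c=8 (pending; pending now {c=8})
Op 6: UPDATE a=1 (pending; pending now {a=1, c=8})
Op 7: ROLLBACK: discarded pending ['a', 'c']; in_txn=False
ROLLBACK at op 7 discards: ['a', 'c']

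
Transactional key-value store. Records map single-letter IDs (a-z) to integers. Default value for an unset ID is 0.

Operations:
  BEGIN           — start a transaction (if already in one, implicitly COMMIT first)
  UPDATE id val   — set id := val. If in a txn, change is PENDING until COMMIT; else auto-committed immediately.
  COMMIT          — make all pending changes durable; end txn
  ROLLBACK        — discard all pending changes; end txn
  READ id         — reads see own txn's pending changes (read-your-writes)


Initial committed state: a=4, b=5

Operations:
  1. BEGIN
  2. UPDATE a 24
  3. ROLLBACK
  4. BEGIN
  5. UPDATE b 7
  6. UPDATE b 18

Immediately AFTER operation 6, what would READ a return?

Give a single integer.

Answer: 4

Derivation:
Initial committed: {a=4, b=5}
Op 1: BEGIN: in_txn=True, pending={}
Op 2: UPDATE a=24 (pending; pending now {a=24})
Op 3: ROLLBACK: discarded pending ['a']; in_txn=False
Op 4: BEGIN: in_txn=True, pending={}
Op 5: UPDATE b=7 (pending; pending now {b=7})
Op 6: UPDATE b=18 (pending; pending now {b=18})
After op 6: visible(a) = 4 (pending={b=18}, committed={a=4, b=5})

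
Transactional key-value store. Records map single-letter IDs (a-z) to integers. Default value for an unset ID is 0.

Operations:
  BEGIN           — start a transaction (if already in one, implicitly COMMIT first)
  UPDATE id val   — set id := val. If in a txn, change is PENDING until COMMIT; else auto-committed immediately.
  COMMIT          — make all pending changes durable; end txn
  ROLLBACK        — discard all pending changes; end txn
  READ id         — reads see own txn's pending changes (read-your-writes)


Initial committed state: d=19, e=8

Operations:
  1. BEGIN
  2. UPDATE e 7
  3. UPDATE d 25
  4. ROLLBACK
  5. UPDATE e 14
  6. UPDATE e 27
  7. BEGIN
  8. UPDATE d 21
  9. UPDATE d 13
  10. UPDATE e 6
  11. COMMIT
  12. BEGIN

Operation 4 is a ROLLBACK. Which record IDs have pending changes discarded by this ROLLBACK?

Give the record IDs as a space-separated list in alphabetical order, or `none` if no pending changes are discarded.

Initial committed: {d=19, e=8}
Op 1: BEGIN: in_txn=True, pending={}
Op 2: UPDATE e=7 (pending; pending now {e=7})
Op 3: UPDATE d=25 (pending; pending now {d=25, e=7})
Op 4: ROLLBACK: discarded pending ['d', 'e']; in_txn=False
Op 5: UPDATE e=14 (auto-commit; committed e=14)
Op 6: UPDATE e=27 (auto-commit; committed e=27)
Op 7: BEGIN: in_txn=True, pending={}
Op 8: UPDATE d=21 (pending; pending now {d=21})
Op 9: UPDATE d=13 (pending; pending now {d=13})
Op 10: UPDATE e=6 (pending; pending now {d=13, e=6})
Op 11: COMMIT: merged ['d', 'e'] into committed; committed now {d=13, e=6}
Op 12: BEGIN: in_txn=True, pending={}
ROLLBACK at op 4 discards: ['d', 'e']

Answer: d e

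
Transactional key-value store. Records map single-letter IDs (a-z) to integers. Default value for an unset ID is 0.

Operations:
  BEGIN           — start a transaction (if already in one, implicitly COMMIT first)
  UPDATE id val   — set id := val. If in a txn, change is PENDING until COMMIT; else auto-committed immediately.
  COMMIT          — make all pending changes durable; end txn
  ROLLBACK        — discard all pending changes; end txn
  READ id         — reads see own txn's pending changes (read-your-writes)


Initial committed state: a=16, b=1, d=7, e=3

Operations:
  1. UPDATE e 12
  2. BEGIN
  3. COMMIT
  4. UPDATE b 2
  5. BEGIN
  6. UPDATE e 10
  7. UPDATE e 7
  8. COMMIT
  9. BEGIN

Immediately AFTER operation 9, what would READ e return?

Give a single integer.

Answer: 7

Derivation:
Initial committed: {a=16, b=1, d=7, e=3}
Op 1: UPDATE e=12 (auto-commit; committed e=12)
Op 2: BEGIN: in_txn=True, pending={}
Op 3: COMMIT: merged [] into committed; committed now {a=16, b=1, d=7, e=12}
Op 4: UPDATE b=2 (auto-commit; committed b=2)
Op 5: BEGIN: in_txn=True, pending={}
Op 6: UPDATE e=10 (pending; pending now {e=10})
Op 7: UPDATE e=7 (pending; pending now {e=7})
Op 8: COMMIT: merged ['e'] into committed; committed now {a=16, b=2, d=7, e=7}
Op 9: BEGIN: in_txn=True, pending={}
After op 9: visible(e) = 7 (pending={}, committed={a=16, b=2, d=7, e=7})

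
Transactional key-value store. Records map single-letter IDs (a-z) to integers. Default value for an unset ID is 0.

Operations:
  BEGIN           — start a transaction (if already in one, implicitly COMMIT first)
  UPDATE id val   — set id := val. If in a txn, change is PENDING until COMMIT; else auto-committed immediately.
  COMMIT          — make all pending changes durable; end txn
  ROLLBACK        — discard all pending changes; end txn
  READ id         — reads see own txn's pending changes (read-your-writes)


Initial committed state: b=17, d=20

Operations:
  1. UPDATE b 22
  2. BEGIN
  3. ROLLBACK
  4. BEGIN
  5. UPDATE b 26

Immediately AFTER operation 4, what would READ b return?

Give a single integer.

Answer: 22

Derivation:
Initial committed: {b=17, d=20}
Op 1: UPDATE b=22 (auto-commit; committed b=22)
Op 2: BEGIN: in_txn=True, pending={}
Op 3: ROLLBACK: discarded pending []; in_txn=False
Op 4: BEGIN: in_txn=True, pending={}
After op 4: visible(b) = 22 (pending={}, committed={b=22, d=20})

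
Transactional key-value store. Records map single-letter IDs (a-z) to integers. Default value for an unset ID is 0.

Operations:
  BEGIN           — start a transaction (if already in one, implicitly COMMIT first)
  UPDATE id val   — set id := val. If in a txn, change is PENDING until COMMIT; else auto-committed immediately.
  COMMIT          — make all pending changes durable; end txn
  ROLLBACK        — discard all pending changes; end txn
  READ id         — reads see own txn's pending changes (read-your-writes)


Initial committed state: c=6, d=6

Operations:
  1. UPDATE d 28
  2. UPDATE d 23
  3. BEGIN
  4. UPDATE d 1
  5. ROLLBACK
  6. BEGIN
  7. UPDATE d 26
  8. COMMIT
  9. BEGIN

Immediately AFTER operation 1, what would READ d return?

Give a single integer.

Initial committed: {c=6, d=6}
Op 1: UPDATE d=28 (auto-commit; committed d=28)
After op 1: visible(d) = 28 (pending={}, committed={c=6, d=28})

Answer: 28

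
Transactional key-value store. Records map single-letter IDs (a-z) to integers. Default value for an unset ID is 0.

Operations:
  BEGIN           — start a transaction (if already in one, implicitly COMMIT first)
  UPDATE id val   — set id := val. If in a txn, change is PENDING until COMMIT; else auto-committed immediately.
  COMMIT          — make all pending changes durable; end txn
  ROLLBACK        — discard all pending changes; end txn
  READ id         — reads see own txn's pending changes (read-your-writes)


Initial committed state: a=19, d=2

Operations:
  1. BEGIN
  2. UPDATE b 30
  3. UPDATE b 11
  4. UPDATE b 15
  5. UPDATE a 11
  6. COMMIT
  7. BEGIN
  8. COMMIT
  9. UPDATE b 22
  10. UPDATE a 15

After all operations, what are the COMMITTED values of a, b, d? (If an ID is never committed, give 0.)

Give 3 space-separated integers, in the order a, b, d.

Answer: 15 22 2

Derivation:
Initial committed: {a=19, d=2}
Op 1: BEGIN: in_txn=True, pending={}
Op 2: UPDATE b=30 (pending; pending now {b=30})
Op 3: UPDATE b=11 (pending; pending now {b=11})
Op 4: UPDATE b=15 (pending; pending now {b=15})
Op 5: UPDATE a=11 (pending; pending now {a=11, b=15})
Op 6: COMMIT: merged ['a', 'b'] into committed; committed now {a=11, b=15, d=2}
Op 7: BEGIN: in_txn=True, pending={}
Op 8: COMMIT: merged [] into committed; committed now {a=11, b=15, d=2}
Op 9: UPDATE b=22 (auto-commit; committed b=22)
Op 10: UPDATE a=15 (auto-commit; committed a=15)
Final committed: {a=15, b=22, d=2}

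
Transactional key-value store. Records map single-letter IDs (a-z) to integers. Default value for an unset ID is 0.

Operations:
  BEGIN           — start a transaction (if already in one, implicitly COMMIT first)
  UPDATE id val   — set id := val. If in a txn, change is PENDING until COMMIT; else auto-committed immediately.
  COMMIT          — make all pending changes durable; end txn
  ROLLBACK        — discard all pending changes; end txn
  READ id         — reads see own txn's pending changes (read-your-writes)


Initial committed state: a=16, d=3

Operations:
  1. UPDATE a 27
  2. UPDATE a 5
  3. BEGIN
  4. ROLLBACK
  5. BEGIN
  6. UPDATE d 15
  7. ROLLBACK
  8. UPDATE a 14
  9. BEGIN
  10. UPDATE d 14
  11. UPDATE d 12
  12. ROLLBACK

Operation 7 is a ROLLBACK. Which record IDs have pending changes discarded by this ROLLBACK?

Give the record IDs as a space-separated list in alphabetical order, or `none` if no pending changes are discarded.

Answer: d

Derivation:
Initial committed: {a=16, d=3}
Op 1: UPDATE a=27 (auto-commit; committed a=27)
Op 2: UPDATE a=5 (auto-commit; committed a=5)
Op 3: BEGIN: in_txn=True, pending={}
Op 4: ROLLBACK: discarded pending []; in_txn=False
Op 5: BEGIN: in_txn=True, pending={}
Op 6: UPDATE d=15 (pending; pending now {d=15})
Op 7: ROLLBACK: discarded pending ['d']; in_txn=False
Op 8: UPDATE a=14 (auto-commit; committed a=14)
Op 9: BEGIN: in_txn=True, pending={}
Op 10: UPDATE d=14 (pending; pending now {d=14})
Op 11: UPDATE d=12 (pending; pending now {d=12})
Op 12: ROLLBACK: discarded pending ['d']; in_txn=False
ROLLBACK at op 7 discards: ['d']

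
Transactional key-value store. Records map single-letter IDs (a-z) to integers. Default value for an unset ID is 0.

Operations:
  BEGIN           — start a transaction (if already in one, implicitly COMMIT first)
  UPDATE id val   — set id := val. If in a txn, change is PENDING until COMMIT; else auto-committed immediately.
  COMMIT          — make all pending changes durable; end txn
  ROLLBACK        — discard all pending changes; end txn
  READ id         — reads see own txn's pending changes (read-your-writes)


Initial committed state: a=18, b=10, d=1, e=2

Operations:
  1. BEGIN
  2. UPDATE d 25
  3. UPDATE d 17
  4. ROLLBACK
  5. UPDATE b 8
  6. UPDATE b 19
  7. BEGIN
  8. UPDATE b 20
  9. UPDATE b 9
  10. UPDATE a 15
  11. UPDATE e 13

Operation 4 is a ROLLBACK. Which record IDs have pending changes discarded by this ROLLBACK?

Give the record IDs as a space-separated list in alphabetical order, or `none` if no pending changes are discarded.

Answer: d

Derivation:
Initial committed: {a=18, b=10, d=1, e=2}
Op 1: BEGIN: in_txn=True, pending={}
Op 2: UPDATE d=25 (pending; pending now {d=25})
Op 3: UPDATE d=17 (pending; pending now {d=17})
Op 4: ROLLBACK: discarded pending ['d']; in_txn=False
Op 5: UPDATE b=8 (auto-commit; committed b=8)
Op 6: UPDATE b=19 (auto-commit; committed b=19)
Op 7: BEGIN: in_txn=True, pending={}
Op 8: UPDATE b=20 (pending; pending now {b=20})
Op 9: UPDATE b=9 (pending; pending now {b=9})
Op 10: UPDATE a=15 (pending; pending now {a=15, b=9})
Op 11: UPDATE e=13 (pending; pending now {a=15, b=9, e=13})
ROLLBACK at op 4 discards: ['d']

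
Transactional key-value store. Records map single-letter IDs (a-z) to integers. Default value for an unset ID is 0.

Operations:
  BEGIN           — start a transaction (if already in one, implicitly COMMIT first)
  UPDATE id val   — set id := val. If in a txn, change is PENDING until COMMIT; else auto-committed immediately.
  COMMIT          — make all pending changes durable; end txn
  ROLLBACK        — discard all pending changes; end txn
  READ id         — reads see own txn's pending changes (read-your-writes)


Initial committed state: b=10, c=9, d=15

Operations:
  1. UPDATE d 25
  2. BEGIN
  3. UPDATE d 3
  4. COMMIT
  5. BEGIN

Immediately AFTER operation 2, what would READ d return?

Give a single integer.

Answer: 25

Derivation:
Initial committed: {b=10, c=9, d=15}
Op 1: UPDATE d=25 (auto-commit; committed d=25)
Op 2: BEGIN: in_txn=True, pending={}
After op 2: visible(d) = 25 (pending={}, committed={b=10, c=9, d=25})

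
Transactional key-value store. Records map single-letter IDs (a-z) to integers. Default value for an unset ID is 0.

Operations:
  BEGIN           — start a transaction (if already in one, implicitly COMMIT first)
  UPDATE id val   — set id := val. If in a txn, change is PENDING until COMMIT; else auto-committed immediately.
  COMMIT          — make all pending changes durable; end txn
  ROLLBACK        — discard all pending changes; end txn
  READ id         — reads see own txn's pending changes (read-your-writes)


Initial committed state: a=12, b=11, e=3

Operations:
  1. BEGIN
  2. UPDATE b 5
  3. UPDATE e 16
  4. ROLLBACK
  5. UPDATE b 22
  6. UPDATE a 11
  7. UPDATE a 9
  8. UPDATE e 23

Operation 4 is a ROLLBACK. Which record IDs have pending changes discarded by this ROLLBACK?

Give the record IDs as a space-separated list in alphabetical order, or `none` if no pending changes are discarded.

Initial committed: {a=12, b=11, e=3}
Op 1: BEGIN: in_txn=True, pending={}
Op 2: UPDATE b=5 (pending; pending now {b=5})
Op 3: UPDATE e=16 (pending; pending now {b=5, e=16})
Op 4: ROLLBACK: discarded pending ['b', 'e']; in_txn=False
Op 5: UPDATE b=22 (auto-commit; committed b=22)
Op 6: UPDATE a=11 (auto-commit; committed a=11)
Op 7: UPDATE a=9 (auto-commit; committed a=9)
Op 8: UPDATE e=23 (auto-commit; committed e=23)
ROLLBACK at op 4 discards: ['b', 'e']

Answer: b e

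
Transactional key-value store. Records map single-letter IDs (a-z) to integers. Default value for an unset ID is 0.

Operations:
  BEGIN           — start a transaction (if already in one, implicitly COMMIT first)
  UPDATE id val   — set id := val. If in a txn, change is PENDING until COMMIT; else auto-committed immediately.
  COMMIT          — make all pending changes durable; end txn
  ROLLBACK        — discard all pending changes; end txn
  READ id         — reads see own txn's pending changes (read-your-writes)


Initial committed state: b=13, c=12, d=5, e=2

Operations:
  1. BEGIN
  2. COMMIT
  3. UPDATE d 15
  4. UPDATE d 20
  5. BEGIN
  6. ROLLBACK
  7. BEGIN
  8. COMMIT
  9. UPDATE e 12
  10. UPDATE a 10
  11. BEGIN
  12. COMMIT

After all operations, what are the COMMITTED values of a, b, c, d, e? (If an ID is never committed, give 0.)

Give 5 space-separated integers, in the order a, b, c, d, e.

Initial committed: {b=13, c=12, d=5, e=2}
Op 1: BEGIN: in_txn=True, pending={}
Op 2: COMMIT: merged [] into committed; committed now {b=13, c=12, d=5, e=2}
Op 3: UPDATE d=15 (auto-commit; committed d=15)
Op 4: UPDATE d=20 (auto-commit; committed d=20)
Op 5: BEGIN: in_txn=True, pending={}
Op 6: ROLLBACK: discarded pending []; in_txn=False
Op 7: BEGIN: in_txn=True, pending={}
Op 8: COMMIT: merged [] into committed; committed now {b=13, c=12, d=20, e=2}
Op 9: UPDATE e=12 (auto-commit; committed e=12)
Op 10: UPDATE a=10 (auto-commit; committed a=10)
Op 11: BEGIN: in_txn=True, pending={}
Op 12: COMMIT: merged [] into committed; committed now {a=10, b=13, c=12, d=20, e=12}
Final committed: {a=10, b=13, c=12, d=20, e=12}

Answer: 10 13 12 20 12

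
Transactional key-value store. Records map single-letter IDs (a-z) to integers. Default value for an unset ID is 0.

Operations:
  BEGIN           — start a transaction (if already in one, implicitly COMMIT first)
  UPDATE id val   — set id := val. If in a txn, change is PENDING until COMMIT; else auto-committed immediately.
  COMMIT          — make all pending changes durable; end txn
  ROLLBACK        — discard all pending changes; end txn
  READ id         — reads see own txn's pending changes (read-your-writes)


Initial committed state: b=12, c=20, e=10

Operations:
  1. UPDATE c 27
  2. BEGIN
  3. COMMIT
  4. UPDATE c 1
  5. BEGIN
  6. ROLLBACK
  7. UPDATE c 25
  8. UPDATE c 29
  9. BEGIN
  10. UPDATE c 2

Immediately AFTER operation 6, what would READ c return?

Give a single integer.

Initial committed: {b=12, c=20, e=10}
Op 1: UPDATE c=27 (auto-commit; committed c=27)
Op 2: BEGIN: in_txn=True, pending={}
Op 3: COMMIT: merged [] into committed; committed now {b=12, c=27, e=10}
Op 4: UPDATE c=1 (auto-commit; committed c=1)
Op 5: BEGIN: in_txn=True, pending={}
Op 6: ROLLBACK: discarded pending []; in_txn=False
After op 6: visible(c) = 1 (pending={}, committed={b=12, c=1, e=10})

Answer: 1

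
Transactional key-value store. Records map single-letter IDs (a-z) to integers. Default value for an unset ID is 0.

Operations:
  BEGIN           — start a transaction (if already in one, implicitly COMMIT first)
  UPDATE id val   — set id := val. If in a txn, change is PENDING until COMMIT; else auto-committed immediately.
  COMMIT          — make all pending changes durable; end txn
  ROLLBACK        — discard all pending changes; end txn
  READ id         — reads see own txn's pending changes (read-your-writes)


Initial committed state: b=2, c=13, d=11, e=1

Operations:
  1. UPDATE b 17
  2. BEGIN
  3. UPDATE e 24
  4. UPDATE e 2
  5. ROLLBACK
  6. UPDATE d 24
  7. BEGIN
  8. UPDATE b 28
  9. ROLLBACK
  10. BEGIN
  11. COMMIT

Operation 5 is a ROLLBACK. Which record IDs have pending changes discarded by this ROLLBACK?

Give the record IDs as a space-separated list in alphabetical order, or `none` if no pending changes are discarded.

Answer: e

Derivation:
Initial committed: {b=2, c=13, d=11, e=1}
Op 1: UPDATE b=17 (auto-commit; committed b=17)
Op 2: BEGIN: in_txn=True, pending={}
Op 3: UPDATE e=24 (pending; pending now {e=24})
Op 4: UPDATE e=2 (pending; pending now {e=2})
Op 5: ROLLBACK: discarded pending ['e']; in_txn=False
Op 6: UPDATE d=24 (auto-commit; committed d=24)
Op 7: BEGIN: in_txn=True, pending={}
Op 8: UPDATE b=28 (pending; pending now {b=28})
Op 9: ROLLBACK: discarded pending ['b']; in_txn=False
Op 10: BEGIN: in_txn=True, pending={}
Op 11: COMMIT: merged [] into committed; committed now {b=17, c=13, d=24, e=1}
ROLLBACK at op 5 discards: ['e']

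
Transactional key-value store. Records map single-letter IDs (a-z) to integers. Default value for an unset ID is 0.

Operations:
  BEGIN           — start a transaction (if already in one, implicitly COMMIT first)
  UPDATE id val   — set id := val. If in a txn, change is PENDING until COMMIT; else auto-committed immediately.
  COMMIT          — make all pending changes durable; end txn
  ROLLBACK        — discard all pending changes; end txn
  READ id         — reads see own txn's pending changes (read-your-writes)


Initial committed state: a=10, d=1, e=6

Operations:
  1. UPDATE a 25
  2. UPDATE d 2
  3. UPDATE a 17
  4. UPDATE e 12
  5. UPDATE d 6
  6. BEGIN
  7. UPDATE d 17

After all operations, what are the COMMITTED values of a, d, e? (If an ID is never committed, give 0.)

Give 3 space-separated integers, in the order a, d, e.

Answer: 17 6 12

Derivation:
Initial committed: {a=10, d=1, e=6}
Op 1: UPDATE a=25 (auto-commit; committed a=25)
Op 2: UPDATE d=2 (auto-commit; committed d=2)
Op 3: UPDATE a=17 (auto-commit; committed a=17)
Op 4: UPDATE e=12 (auto-commit; committed e=12)
Op 5: UPDATE d=6 (auto-commit; committed d=6)
Op 6: BEGIN: in_txn=True, pending={}
Op 7: UPDATE d=17 (pending; pending now {d=17})
Final committed: {a=17, d=6, e=12}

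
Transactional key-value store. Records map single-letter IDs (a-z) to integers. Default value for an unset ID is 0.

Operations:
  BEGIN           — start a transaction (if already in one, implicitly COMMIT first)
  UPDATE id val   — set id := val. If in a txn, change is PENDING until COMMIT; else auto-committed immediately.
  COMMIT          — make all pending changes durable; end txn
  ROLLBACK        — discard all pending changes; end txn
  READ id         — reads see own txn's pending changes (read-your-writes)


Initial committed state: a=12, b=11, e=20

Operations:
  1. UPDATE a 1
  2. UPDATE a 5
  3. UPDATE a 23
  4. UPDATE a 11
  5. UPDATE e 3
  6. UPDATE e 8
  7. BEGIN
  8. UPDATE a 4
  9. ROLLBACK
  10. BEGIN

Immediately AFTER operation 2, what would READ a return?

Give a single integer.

Initial committed: {a=12, b=11, e=20}
Op 1: UPDATE a=1 (auto-commit; committed a=1)
Op 2: UPDATE a=5 (auto-commit; committed a=5)
After op 2: visible(a) = 5 (pending={}, committed={a=5, b=11, e=20})

Answer: 5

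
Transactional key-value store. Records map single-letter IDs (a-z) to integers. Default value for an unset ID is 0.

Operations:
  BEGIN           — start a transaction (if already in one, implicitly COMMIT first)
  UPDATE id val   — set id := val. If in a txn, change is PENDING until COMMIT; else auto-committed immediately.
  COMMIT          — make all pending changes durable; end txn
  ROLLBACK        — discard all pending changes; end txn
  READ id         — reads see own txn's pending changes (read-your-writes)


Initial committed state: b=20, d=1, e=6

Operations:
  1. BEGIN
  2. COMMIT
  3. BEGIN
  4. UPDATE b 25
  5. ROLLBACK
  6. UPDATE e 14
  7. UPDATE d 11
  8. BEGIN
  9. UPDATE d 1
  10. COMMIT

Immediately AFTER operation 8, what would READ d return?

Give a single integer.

Initial committed: {b=20, d=1, e=6}
Op 1: BEGIN: in_txn=True, pending={}
Op 2: COMMIT: merged [] into committed; committed now {b=20, d=1, e=6}
Op 3: BEGIN: in_txn=True, pending={}
Op 4: UPDATE b=25 (pending; pending now {b=25})
Op 5: ROLLBACK: discarded pending ['b']; in_txn=False
Op 6: UPDATE e=14 (auto-commit; committed e=14)
Op 7: UPDATE d=11 (auto-commit; committed d=11)
Op 8: BEGIN: in_txn=True, pending={}
After op 8: visible(d) = 11 (pending={}, committed={b=20, d=11, e=14})

Answer: 11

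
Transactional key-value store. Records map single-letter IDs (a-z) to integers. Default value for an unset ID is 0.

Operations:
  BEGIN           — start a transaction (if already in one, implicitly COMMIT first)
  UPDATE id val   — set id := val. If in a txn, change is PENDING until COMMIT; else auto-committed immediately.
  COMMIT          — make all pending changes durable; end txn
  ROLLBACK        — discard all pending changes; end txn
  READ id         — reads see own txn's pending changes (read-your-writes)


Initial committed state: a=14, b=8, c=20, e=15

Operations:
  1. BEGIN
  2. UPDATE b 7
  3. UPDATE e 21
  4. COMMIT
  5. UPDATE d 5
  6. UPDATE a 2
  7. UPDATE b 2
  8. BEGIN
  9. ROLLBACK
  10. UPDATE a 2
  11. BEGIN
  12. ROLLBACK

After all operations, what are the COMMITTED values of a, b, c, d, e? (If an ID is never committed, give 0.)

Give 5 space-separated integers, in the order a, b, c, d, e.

Initial committed: {a=14, b=8, c=20, e=15}
Op 1: BEGIN: in_txn=True, pending={}
Op 2: UPDATE b=7 (pending; pending now {b=7})
Op 3: UPDATE e=21 (pending; pending now {b=7, e=21})
Op 4: COMMIT: merged ['b', 'e'] into committed; committed now {a=14, b=7, c=20, e=21}
Op 5: UPDATE d=5 (auto-commit; committed d=5)
Op 6: UPDATE a=2 (auto-commit; committed a=2)
Op 7: UPDATE b=2 (auto-commit; committed b=2)
Op 8: BEGIN: in_txn=True, pending={}
Op 9: ROLLBACK: discarded pending []; in_txn=False
Op 10: UPDATE a=2 (auto-commit; committed a=2)
Op 11: BEGIN: in_txn=True, pending={}
Op 12: ROLLBACK: discarded pending []; in_txn=False
Final committed: {a=2, b=2, c=20, d=5, e=21}

Answer: 2 2 20 5 21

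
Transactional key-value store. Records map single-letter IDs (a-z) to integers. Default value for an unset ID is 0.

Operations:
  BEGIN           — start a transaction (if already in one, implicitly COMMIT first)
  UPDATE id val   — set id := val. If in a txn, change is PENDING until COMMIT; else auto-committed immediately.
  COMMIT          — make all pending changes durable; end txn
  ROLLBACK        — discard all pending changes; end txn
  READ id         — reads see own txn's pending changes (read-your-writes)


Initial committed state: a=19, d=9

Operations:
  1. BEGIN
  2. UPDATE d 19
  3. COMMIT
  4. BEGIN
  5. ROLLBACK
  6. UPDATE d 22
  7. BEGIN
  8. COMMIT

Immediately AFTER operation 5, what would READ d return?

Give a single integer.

Answer: 19

Derivation:
Initial committed: {a=19, d=9}
Op 1: BEGIN: in_txn=True, pending={}
Op 2: UPDATE d=19 (pending; pending now {d=19})
Op 3: COMMIT: merged ['d'] into committed; committed now {a=19, d=19}
Op 4: BEGIN: in_txn=True, pending={}
Op 5: ROLLBACK: discarded pending []; in_txn=False
After op 5: visible(d) = 19 (pending={}, committed={a=19, d=19})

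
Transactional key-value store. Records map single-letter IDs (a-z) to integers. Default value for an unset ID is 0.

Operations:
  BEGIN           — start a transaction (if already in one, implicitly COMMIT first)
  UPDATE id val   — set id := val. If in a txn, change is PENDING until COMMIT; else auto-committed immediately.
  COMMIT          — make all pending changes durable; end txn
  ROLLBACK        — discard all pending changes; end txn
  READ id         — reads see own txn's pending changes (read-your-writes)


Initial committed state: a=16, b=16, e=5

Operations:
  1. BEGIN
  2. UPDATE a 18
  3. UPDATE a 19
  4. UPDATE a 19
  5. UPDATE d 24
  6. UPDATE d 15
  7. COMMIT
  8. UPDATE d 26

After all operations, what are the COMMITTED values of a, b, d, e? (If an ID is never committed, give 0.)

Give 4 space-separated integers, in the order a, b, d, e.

Initial committed: {a=16, b=16, e=5}
Op 1: BEGIN: in_txn=True, pending={}
Op 2: UPDATE a=18 (pending; pending now {a=18})
Op 3: UPDATE a=19 (pending; pending now {a=19})
Op 4: UPDATE a=19 (pending; pending now {a=19})
Op 5: UPDATE d=24 (pending; pending now {a=19, d=24})
Op 6: UPDATE d=15 (pending; pending now {a=19, d=15})
Op 7: COMMIT: merged ['a', 'd'] into committed; committed now {a=19, b=16, d=15, e=5}
Op 8: UPDATE d=26 (auto-commit; committed d=26)
Final committed: {a=19, b=16, d=26, e=5}

Answer: 19 16 26 5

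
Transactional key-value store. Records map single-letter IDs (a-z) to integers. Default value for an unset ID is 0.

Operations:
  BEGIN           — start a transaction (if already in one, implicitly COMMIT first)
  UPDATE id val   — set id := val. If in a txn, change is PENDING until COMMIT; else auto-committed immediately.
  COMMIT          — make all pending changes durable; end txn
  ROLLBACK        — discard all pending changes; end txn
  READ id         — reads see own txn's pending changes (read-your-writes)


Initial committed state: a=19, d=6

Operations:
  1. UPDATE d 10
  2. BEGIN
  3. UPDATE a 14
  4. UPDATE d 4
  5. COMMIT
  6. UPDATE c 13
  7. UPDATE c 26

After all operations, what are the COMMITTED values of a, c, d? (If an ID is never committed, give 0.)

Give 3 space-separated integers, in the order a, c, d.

Initial committed: {a=19, d=6}
Op 1: UPDATE d=10 (auto-commit; committed d=10)
Op 2: BEGIN: in_txn=True, pending={}
Op 3: UPDATE a=14 (pending; pending now {a=14})
Op 4: UPDATE d=4 (pending; pending now {a=14, d=4})
Op 5: COMMIT: merged ['a', 'd'] into committed; committed now {a=14, d=4}
Op 6: UPDATE c=13 (auto-commit; committed c=13)
Op 7: UPDATE c=26 (auto-commit; committed c=26)
Final committed: {a=14, c=26, d=4}

Answer: 14 26 4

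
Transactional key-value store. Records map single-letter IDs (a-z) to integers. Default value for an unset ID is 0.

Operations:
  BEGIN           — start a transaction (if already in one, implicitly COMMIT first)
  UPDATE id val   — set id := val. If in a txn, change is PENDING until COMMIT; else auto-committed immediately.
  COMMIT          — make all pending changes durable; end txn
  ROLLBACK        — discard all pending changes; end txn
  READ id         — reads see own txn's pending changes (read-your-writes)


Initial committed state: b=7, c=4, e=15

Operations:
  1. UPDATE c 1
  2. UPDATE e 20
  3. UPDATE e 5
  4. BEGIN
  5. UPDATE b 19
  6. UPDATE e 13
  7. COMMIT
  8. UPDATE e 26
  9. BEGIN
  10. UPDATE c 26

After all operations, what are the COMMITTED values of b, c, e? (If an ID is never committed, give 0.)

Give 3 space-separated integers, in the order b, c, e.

Initial committed: {b=7, c=4, e=15}
Op 1: UPDATE c=1 (auto-commit; committed c=1)
Op 2: UPDATE e=20 (auto-commit; committed e=20)
Op 3: UPDATE e=5 (auto-commit; committed e=5)
Op 4: BEGIN: in_txn=True, pending={}
Op 5: UPDATE b=19 (pending; pending now {b=19})
Op 6: UPDATE e=13 (pending; pending now {b=19, e=13})
Op 7: COMMIT: merged ['b', 'e'] into committed; committed now {b=19, c=1, e=13}
Op 8: UPDATE e=26 (auto-commit; committed e=26)
Op 9: BEGIN: in_txn=True, pending={}
Op 10: UPDATE c=26 (pending; pending now {c=26})
Final committed: {b=19, c=1, e=26}

Answer: 19 1 26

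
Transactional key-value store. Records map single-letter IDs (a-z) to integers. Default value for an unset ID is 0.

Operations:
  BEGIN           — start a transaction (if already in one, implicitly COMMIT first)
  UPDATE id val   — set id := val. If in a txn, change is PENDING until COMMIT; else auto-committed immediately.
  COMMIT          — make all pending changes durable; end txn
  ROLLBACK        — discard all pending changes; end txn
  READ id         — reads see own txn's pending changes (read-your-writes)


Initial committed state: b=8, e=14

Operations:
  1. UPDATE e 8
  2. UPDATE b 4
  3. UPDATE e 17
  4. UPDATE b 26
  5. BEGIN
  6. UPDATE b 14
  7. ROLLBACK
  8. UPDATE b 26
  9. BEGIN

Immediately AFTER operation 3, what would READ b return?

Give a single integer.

Answer: 4

Derivation:
Initial committed: {b=8, e=14}
Op 1: UPDATE e=8 (auto-commit; committed e=8)
Op 2: UPDATE b=4 (auto-commit; committed b=4)
Op 3: UPDATE e=17 (auto-commit; committed e=17)
After op 3: visible(b) = 4 (pending={}, committed={b=4, e=17})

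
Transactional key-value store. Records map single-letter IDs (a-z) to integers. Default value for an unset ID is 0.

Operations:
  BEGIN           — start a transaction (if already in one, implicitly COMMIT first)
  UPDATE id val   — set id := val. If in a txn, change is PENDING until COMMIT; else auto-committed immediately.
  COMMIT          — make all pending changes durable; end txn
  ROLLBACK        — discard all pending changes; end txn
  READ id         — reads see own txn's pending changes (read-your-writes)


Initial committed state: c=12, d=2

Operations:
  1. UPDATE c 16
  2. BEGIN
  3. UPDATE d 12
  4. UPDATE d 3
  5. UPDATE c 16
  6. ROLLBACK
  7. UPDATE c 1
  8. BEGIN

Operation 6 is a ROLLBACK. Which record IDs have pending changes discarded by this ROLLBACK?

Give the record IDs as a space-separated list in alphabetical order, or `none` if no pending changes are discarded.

Answer: c d

Derivation:
Initial committed: {c=12, d=2}
Op 1: UPDATE c=16 (auto-commit; committed c=16)
Op 2: BEGIN: in_txn=True, pending={}
Op 3: UPDATE d=12 (pending; pending now {d=12})
Op 4: UPDATE d=3 (pending; pending now {d=3})
Op 5: UPDATE c=16 (pending; pending now {c=16, d=3})
Op 6: ROLLBACK: discarded pending ['c', 'd']; in_txn=False
Op 7: UPDATE c=1 (auto-commit; committed c=1)
Op 8: BEGIN: in_txn=True, pending={}
ROLLBACK at op 6 discards: ['c', 'd']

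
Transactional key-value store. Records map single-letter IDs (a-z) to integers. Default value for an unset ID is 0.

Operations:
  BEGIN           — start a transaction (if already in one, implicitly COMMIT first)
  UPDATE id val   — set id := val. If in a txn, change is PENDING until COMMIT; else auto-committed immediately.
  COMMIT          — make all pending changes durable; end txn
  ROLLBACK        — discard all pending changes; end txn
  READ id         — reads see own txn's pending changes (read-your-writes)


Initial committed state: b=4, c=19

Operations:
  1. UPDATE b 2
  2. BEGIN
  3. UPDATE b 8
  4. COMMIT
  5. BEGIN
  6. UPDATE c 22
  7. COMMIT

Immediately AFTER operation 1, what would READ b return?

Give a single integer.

Answer: 2

Derivation:
Initial committed: {b=4, c=19}
Op 1: UPDATE b=2 (auto-commit; committed b=2)
After op 1: visible(b) = 2 (pending={}, committed={b=2, c=19})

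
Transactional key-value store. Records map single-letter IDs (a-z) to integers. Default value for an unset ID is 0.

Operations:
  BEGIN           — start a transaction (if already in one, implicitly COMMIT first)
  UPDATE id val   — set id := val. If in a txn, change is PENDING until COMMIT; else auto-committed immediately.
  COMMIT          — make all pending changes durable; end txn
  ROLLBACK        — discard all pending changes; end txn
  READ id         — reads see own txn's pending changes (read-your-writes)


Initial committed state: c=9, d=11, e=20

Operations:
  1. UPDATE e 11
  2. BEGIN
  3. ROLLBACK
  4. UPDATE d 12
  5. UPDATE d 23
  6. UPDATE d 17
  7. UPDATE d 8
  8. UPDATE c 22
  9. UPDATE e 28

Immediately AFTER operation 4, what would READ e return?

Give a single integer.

Answer: 11

Derivation:
Initial committed: {c=9, d=11, e=20}
Op 1: UPDATE e=11 (auto-commit; committed e=11)
Op 2: BEGIN: in_txn=True, pending={}
Op 3: ROLLBACK: discarded pending []; in_txn=False
Op 4: UPDATE d=12 (auto-commit; committed d=12)
After op 4: visible(e) = 11 (pending={}, committed={c=9, d=12, e=11})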